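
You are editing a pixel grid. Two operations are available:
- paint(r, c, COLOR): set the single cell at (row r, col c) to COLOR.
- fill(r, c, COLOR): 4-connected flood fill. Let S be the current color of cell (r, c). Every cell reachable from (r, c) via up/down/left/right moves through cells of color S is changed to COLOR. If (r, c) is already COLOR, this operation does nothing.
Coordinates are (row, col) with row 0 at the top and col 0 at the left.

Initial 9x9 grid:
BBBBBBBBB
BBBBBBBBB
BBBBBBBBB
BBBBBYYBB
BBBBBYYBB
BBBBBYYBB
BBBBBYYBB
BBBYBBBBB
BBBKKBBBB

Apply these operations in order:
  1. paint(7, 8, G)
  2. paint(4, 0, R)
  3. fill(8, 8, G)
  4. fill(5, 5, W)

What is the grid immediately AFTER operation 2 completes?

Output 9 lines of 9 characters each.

Answer: BBBBBBBBB
BBBBBBBBB
BBBBBBBBB
BBBBBYYBB
RBBBBYYBB
BBBBBYYBB
BBBBBYYBB
BBBYBBBBG
BBBKKBBBB

Derivation:
After op 1 paint(7,8,G):
BBBBBBBBB
BBBBBBBBB
BBBBBBBBB
BBBBBYYBB
BBBBBYYBB
BBBBBYYBB
BBBBBYYBB
BBBYBBBBG
BBBKKBBBB
After op 2 paint(4,0,R):
BBBBBBBBB
BBBBBBBBB
BBBBBBBBB
BBBBBYYBB
RBBBBYYBB
BBBBBYYBB
BBBBBYYBB
BBBYBBBBG
BBBKKBBBB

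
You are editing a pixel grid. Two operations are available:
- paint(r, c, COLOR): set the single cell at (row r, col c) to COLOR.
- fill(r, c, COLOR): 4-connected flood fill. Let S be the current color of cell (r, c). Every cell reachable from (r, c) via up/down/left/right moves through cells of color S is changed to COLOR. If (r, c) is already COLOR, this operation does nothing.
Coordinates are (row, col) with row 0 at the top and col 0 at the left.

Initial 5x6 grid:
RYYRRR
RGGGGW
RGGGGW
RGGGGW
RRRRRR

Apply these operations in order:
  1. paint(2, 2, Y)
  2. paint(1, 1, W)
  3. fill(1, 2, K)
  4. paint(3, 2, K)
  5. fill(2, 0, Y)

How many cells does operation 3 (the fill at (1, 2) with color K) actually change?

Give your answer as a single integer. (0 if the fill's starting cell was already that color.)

Answer: 10

Derivation:
After op 1 paint(2,2,Y):
RYYRRR
RGGGGW
RGYGGW
RGGGGW
RRRRRR
After op 2 paint(1,1,W):
RYYRRR
RWGGGW
RGYGGW
RGGGGW
RRRRRR
After op 3 fill(1,2,K) [10 cells changed]:
RYYRRR
RWKKKW
RKYKKW
RKKKKW
RRRRRR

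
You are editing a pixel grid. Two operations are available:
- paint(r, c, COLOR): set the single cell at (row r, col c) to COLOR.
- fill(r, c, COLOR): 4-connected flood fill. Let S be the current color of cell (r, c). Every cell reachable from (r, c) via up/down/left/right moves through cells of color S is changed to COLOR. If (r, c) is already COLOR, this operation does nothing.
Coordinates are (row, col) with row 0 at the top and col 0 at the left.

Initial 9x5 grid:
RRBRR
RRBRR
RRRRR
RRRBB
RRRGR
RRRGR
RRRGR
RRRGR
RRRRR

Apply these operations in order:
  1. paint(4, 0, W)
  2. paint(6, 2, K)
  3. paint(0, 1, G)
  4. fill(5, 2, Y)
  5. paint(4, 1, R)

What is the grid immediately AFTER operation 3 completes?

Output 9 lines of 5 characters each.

After op 1 paint(4,0,W):
RRBRR
RRBRR
RRRRR
RRRBB
WRRGR
RRRGR
RRRGR
RRRGR
RRRRR
After op 2 paint(6,2,K):
RRBRR
RRBRR
RRRRR
RRRBB
WRRGR
RRRGR
RRKGR
RRRGR
RRRRR
After op 3 paint(0,1,G):
RGBRR
RRBRR
RRRRR
RRRBB
WRRGR
RRRGR
RRKGR
RRRGR
RRRRR

Answer: RGBRR
RRBRR
RRRRR
RRRBB
WRRGR
RRRGR
RRKGR
RRRGR
RRRRR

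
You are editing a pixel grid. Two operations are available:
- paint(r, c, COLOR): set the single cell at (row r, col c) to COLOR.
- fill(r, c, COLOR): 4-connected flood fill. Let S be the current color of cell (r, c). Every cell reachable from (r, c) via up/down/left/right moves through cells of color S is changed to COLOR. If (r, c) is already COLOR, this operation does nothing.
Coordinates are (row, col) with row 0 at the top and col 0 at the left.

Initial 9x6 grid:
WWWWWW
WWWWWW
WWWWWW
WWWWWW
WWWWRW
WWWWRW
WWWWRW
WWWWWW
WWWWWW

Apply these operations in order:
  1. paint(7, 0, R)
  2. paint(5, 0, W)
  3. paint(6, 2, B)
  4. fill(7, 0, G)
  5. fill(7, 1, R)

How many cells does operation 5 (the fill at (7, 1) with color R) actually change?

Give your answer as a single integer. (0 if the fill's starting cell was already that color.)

After op 1 paint(7,0,R):
WWWWWW
WWWWWW
WWWWWW
WWWWWW
WWWWRW
WWWWRW
WWWWRW
RWWWWW
WWWWWW
After op 2 paint(5,0,W):
WWWWWW
WWWWWW
WWWWWW
WWWWWW
WWWWRW
WWWWRW
WWWWRW
RWWWWW
WWWWWW
After op 3 paint(6,2,B):
WWWWWW
WWWWWW
WWWWWW
WWWWWW
WWWWRW
WWWWRW
WWBWRW
RWWWWW
WWWWWW
After op 4 fill(7,0,G) [1 cells changed]:
WWWWWW
WWWWWW
WWWWWW
WWWWWW
WWWWRW
WWWWRW
WWBWRW
GWWWWW
WWWWWW
After op 5 fill(7,1,R) [49 cells changed]:
RRRRRR
RRRRRR
RRRRRR
RRRRRR
RRRRRR
RRRRRR
RRBRRR
GRRRRR
RRRRRR

Answer: 49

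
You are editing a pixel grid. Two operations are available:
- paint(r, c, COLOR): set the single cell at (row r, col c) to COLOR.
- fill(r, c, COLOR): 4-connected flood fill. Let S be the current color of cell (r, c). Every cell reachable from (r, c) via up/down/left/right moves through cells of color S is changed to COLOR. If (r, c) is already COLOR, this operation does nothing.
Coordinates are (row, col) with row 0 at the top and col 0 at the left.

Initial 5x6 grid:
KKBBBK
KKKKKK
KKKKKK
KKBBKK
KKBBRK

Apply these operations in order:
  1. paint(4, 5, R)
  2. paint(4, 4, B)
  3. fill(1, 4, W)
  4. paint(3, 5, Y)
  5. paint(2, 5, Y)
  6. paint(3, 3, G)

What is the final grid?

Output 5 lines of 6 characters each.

Answer: WWBBBW
WWWWWW
WWWWWY
WWBGWY
WWBBBR

Derivation:
After op 1 paint(4,5,R):
KKBBBK
KKKKKK
KKKKKK
KKBBKK
KKBBRR
After op 2 paint(4,4,B):
KKBBBK
KKKKKK
KKKKKK
KKBBKK
KKBBBR
After op 3 fill(1,4,W) [21 cells changed]:
WWBBBW
WWWWWW
WWWWWW
WWBBWW
WWBBBR
After op 4 paint(3,5,Y):
WWBBBW
WWWWWW
WWWWWW
WWBBWY
WWBBBR
After op 5 paint(2,5,Y):
WWBBBW
WWWWWW
WWWWWY
WWBBWY
WWBBBR
After op 6 paint(3,3,G):
WWBBBW
WWWWWW
WWWWWY
WWBGWY
WWBBBR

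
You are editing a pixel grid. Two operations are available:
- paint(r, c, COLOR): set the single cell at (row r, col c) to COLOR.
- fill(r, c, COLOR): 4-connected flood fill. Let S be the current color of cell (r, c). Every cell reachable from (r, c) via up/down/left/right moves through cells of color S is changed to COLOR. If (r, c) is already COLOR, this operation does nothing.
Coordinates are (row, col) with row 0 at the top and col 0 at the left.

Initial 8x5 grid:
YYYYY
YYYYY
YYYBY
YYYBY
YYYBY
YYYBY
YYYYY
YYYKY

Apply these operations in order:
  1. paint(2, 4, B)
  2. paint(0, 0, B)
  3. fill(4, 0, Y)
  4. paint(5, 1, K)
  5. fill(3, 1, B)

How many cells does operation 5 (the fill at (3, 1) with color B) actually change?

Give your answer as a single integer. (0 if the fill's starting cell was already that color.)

Answer: 32

Derivation:
After op 1 paint(2,4,B):
YYYYY
YYYYY
YYYBB
YYYBY
YYYBY
YYYBY
YYYYY
YYYKY
After op 2 paint(0,0,B):
BYYYY
YYYYY
YYYBB
YYYBY
YYYBY
YYYBY
YYYYY
YYYKY
After op 3 fill(4,0,Y) [0 cells changed]:
BYYYY
YYYYY
YYYBB
YYYBY
YYYBY
YYYBY
YYYYY
YYYKY
After op 4 paint(5,1,K):
BYYYY
YYYYY
YYYBB
YYYBY
YYYBY
YKYBY
YYYYY
YYYKY
After op 5 fill(3,1,B) [32 cells changed]:
BBBBB
BBBBB
BBBBB
BBBBB
BBBBB
BKBBB
BBBBB
BBBKB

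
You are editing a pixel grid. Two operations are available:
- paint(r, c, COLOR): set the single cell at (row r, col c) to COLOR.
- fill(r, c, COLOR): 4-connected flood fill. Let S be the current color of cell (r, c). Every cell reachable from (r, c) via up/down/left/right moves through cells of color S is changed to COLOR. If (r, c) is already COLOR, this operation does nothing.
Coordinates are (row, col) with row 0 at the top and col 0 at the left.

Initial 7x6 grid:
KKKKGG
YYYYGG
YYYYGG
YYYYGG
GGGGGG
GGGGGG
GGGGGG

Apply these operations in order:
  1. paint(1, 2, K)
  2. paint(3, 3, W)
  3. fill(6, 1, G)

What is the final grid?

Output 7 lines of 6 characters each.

Answer: KKKKGG
YYKYGG
YYYYGG
YYYWGG
GGGGGG
GGGGGG
GGGGGG

Derivation:
After op 1 paint(1,2,K):
KKKKGG
YYKYGG
YYYYGG
YYYYGG
GGGGGG
GGGGGG
GGGGGG
After op 2 paint(3,3,W):
KKKKGG
YYKYGG
YYYYGG
YYYWGG
GGGGGG
GGGGGG
GGGGGG
After op 3 fill(6,1,G) [0 cells changed]:
KKKKGG
YYKYGG
YYYYGG
YYYWGG
GGGGGG
GGGGGG
GGGGGG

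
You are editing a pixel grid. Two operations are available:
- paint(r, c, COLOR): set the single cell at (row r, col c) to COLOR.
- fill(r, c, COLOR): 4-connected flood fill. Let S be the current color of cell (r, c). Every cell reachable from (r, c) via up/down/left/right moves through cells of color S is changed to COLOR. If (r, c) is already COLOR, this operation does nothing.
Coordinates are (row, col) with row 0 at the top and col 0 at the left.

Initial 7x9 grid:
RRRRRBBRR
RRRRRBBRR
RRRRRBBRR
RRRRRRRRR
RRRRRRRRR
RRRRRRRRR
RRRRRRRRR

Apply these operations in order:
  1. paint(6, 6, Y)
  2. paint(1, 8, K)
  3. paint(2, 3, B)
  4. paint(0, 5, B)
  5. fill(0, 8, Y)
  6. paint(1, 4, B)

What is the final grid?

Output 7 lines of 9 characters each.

After op 1 paint(6,6,Y):
RRRRRBBRR
RRRRRBBRR
RRRRRBBRR
RRRRRRRRR
RRRRRRRRR
RRRRRRRRR
RRRRRRYRR
After op 2 paint(1,8,K):
RRRRRBBRR
RRRRRBBRK
RRRRRBBRR
RRRRRRRRR
RRRRRRRRR
RRRRRRRRR
RRRRRRYRR
After op 3 paint(2,3,B):
RRRRRBBRR
RRRRRBBRK
RRRBRBBRR
RRRRRRRRR
RRRRRRRRR
RRRRRRRRR
RRRRRRYRR
After op 4 paint(0,5,B):
RRRRRBBRR
RRRRRBBRK
RRRBRBBRR
RRRRRRRRR
RRRRRRRRR
RRRRRRRRR
RRRRRRYRR
After op 5 fill(0,8,Y) [54 cells changed]:
YYYYYBBYY
YYYYYBBYK
YYYBYBBYY
YYYYYYYYY
YYYYYYYYY
YYYYYYYYY
YYYYYYYYY
After op 6 paint(1,4,B):
YYYYYBBYY
YYYYBBBYK
YYYBYBBYY
YYYYYYYYY
YYYYYYYYY
YYYYYYYYY
YYYYYYYYY

Answer: YYYYYBBYY
YYYYBBBYK
YYYBYBBYY
YYYYYYYYY
YYYYYYYYY
YYYYYYYYY
YYYYYYYYY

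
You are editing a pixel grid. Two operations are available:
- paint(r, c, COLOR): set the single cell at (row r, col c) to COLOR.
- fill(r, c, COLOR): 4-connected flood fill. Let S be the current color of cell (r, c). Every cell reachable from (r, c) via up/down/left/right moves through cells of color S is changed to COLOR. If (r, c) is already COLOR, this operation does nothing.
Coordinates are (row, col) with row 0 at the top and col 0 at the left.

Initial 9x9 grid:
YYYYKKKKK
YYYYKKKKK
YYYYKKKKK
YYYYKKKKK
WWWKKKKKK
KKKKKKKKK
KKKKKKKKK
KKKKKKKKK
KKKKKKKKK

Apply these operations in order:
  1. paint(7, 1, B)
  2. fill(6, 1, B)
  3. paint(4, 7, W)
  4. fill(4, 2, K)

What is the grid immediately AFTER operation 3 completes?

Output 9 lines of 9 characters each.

After op 1 paint(7,1,B):
YYYYKKKKK
YYYYKKKKK
YYYYKKKKK
YYYYKKKKK
WWWKKKKKK
KKKKKKKKK
KKKKKKKKK
KBKKKKKKK
KKKKKKKKK
After op 2 fill(6,1,B) [61 cells changed]:
YYYYBBBBB
YYYYBBBBB
YYYYBBBBB
YYYYBBBBB
WWWBBBBBB
BBBBBBBBB
BBBBBBBBB
BBBBBBBBB
BBBBBBBBB
After op 3 paint(4,7,W):
YYYYBBBBB
YYYYBBBBB
YYYYBBBBB
YYYYBBBBB
WWWBBBBWB
BBBBBBBBB
BBBBBBBBB
BBBBBBBBB
BBBBBBBBB

Answer: YYYYBBBBB
YYYYBBBBB
YYYYBBBBB
YYYYBBBBB
WWWBBBBWB
BBBBBBBBB
BBBBBBBBB
BBBBBBBBB
BBBBBBBBB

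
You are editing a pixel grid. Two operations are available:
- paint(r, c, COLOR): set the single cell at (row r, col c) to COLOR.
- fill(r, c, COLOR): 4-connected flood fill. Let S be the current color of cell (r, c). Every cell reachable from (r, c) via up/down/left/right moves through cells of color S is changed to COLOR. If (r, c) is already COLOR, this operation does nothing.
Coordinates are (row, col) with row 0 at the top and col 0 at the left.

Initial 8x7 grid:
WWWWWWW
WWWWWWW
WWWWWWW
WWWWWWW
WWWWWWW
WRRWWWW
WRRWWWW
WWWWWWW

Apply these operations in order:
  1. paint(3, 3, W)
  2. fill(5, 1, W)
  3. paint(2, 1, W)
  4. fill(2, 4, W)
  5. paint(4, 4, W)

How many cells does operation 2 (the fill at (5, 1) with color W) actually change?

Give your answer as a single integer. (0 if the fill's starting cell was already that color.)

After op 1 paint(3,3,W):
WWWWWWW
WWWWWWW
WWWWWWW
WWWWWWW
WWWWWWW
WRRWWWW
WRRWWWW
WWWWWWW
After op 2 fill(5,1,W) [4 cells changed]:
WWWWWWW
WWWWWWW
WWWWWWW
WWWWWWW
WWWWWWW
WWWWWWW
WWWWWWW
WWWWWWW

Answer: 4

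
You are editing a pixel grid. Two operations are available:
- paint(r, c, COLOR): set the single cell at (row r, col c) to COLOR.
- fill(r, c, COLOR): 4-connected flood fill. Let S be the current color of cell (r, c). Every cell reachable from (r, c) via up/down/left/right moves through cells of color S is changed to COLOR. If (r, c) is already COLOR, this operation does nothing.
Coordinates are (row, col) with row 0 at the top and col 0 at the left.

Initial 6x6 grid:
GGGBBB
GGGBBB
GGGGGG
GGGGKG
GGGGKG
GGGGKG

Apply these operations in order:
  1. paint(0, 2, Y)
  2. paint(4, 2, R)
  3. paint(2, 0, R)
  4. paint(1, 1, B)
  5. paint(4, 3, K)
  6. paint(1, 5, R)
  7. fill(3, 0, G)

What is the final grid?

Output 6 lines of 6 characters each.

Answer: GGYBBB
GBGBBR
RGGGGG
GGGGKG
GGRKKG
GGGGKG

Derivation:
After op 1 paint(0,2,Y):
GGYBBB
GGGBBB
GGGGGG
GGGGKG
GGGGKG
GGGGKG
After op 2 paint(4,2,R):
GGYBBB
GGGBBB
GGGGGG
GGGGKG
GGRGKG
GGGGKG
After op 3 paint(2,0,R):
GGYBBB
GGGBBB
RGGGGG
GGGGKG
GGRGKG
GGGGKG
After op 4 paint(1,1,B):
GGYBBB
GBGBBB
RGGGGG
GGGGKG
GGRGKG
GGGGKG
After op 5 paint(4,3,K):
GGYBBB
GBGBBB
RGGGGG
GGGGKG
GGRKKG
GGGGKG
After op 6 paint(1,5,R):
GGYBBB
GBGBBR
RGGGGG
GGGGKG
GGRKKG
GGGGKG
After op 7 fill(3,0,G) [0 cells changed]:
GGYBBB
GBGBBR
RGGGGG
GGGGKG
GGRKKG
GGGGKG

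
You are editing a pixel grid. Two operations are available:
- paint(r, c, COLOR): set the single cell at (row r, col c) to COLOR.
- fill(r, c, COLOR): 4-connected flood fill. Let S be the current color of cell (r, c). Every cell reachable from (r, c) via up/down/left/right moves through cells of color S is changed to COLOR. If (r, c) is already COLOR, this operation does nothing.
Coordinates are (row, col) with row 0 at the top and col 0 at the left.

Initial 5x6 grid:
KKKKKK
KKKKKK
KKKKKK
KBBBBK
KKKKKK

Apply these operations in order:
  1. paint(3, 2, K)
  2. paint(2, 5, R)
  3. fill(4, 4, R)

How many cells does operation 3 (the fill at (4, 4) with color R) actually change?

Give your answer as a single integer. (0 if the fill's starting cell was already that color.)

After op 1 paint(3,2,K):
KKKKKK
KKKKKK
KKKKKK
KBKBBK
KKKKKK
After op 2 paint(2,5,R):
KKKKKK
KKKKKK
KKKKKR
KBKBBK
KKKKKK
After op 3 fill(4,4,R) [26 cells changed]:
RRRRRR
RRRRRR
RRRRRR
RBRBBR
RRRRRR

Answer: 26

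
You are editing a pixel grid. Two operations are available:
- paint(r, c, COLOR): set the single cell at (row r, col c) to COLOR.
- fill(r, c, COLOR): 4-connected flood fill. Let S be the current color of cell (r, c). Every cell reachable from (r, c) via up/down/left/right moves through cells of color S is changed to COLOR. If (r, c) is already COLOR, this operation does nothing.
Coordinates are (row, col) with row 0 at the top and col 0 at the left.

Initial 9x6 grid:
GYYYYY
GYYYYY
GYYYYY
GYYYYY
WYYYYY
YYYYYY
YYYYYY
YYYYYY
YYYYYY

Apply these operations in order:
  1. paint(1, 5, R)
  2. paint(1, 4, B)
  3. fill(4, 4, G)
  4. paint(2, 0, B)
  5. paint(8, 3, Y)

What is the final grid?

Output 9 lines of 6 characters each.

Answer: GGGGGG
GGGGBR
BGGGGG
GGGGGG
WGGGGG
GGGGGG
GGGGGG
GGGGGG
GGGYGG

Derivation:
After op 1 paint(1,5,R):
GYYYYY
GYYYYR
GYYYYY
GYYYYY
WYYYYY
YYYYYY
YYYYYY
YYYYYY
YYYYYY
After op 2 paint(1,4,B):
GYYYYY
GYYYBR
GYYYYY
GYYYYY
WYYYYY
YYYYYY
YYYYYY
YYYYYY
YYYYYY
After op 3 fill(4,4,G) [47 cells changed]:
GGGGGG
GGGGBR
GGGGGG
GGGGGG
WGGGGG
GGGGGG
GGGGGG
GGGGGG
GGGGGG
After op 4 paint(2,0,B):
GGGGGG
GGGGBR
BGGGGG
GGGGGG
WGGGGG
GGGGGG
GGGGGG
GGGGGG
GGGGGG
After op 5 paint(8,3,Y):
GGGGGG
GGGGBR
BGGGGG
GGGGGG
WGGGGG
GGGGGG
GGGGGG
GGGGGG
GGGYGG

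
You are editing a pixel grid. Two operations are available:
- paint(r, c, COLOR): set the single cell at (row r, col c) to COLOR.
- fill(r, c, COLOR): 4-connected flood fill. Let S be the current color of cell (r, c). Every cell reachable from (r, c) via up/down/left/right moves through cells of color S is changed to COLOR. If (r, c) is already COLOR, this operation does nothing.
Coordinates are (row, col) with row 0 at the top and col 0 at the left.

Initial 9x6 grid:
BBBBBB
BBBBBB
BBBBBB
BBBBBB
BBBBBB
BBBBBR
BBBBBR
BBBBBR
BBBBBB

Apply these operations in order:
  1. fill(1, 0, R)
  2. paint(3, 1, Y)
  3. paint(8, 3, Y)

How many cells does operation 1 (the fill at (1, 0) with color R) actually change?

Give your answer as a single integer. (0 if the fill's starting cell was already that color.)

Answer: 51

Derivation:
After op 1 fill(1,0,R) [51 cells changed]:
RRRRRR
RRRRRR
RRRRRR
RRRRRR
RRRRRR
RRRRRR
RRRRRR
RRRRRR
RRRRRR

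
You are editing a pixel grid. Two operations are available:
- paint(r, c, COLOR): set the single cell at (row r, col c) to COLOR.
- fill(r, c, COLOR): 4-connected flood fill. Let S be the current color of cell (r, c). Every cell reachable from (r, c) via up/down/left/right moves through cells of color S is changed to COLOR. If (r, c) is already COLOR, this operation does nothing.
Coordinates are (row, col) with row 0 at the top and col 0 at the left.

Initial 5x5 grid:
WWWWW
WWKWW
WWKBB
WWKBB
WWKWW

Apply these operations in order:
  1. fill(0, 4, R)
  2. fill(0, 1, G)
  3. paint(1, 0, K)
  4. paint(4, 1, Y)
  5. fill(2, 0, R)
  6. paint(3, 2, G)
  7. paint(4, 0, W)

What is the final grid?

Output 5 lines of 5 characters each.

After op 1 fill(0,4,R) [15 cells changed]:
RRRRR
RRKRR
RRKBB
RRKBB
RRKWW
After op 2 fill(0,1,G) [15 cells changed]:
GGGGG
GGKGG
GGKBB
GGKBB
GGKWW
After op 3 paint(1,0,K):
GGGGG
KGKGG
GGKBB
GGKBB
GGKWW
After op 4 paint(4,1,Y):
GGGGG
KGKGG
GGKBB
GGKBB
GYKWW
After op 5 fill(2,0,R) [13 cells changed]:
RRRRR
KRKRR
RRKBB
RRKBB
RYKWW
After op 6 paint(3,2,G):
RRRRR
KRKRR
RRKBB
RRGBB
RYKWW
After op 7 paint(4,0,W):
RRRRR
KRKRR
RRKBB
RRGBB
WYKWW

Answer: RRRRR
KRKRR
RRKBB
RRGBB
WYKWW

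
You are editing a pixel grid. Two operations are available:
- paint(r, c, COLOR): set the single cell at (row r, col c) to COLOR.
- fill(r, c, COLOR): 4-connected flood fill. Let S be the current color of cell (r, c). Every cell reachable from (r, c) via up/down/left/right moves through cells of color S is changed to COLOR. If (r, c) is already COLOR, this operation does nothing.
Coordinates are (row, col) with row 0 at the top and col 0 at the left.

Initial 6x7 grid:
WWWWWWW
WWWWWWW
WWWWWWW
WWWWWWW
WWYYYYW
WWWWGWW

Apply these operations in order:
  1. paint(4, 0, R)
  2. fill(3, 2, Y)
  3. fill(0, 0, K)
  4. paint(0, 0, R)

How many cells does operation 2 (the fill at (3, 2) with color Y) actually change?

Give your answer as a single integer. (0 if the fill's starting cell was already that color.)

After op 1 paint(4,0,R):
WWWWWWW
WWWWWWW
WWWWWWW
WWWWWWW
RWYYYYW
WWWWGWW
After op 2 fill(3,2,Y) [36 cells changed]:
YYYYYYY
YYYYYYY
YYYYYYY
YYYYYYY
RYYYYYY
YYYYGYY

Answer: 36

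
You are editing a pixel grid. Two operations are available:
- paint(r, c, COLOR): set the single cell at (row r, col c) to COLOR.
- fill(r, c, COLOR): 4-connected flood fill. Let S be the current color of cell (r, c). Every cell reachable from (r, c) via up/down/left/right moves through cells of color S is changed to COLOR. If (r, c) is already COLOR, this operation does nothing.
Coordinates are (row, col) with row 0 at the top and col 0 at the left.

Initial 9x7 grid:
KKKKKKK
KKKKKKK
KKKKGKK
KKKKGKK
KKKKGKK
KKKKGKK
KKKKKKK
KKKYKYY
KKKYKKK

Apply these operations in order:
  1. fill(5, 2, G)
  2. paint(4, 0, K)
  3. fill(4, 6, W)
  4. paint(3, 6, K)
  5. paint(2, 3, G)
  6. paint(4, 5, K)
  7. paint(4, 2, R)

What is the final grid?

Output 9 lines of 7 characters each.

Answer: WWWWWWW
WWWWWWW
WWWGWWW
WWWWWWK
KWRWWKW
WWWWWWW
WWWWWWW
WWWYWYY
WWWYWWW

Derivation:
After op 1 fill(5,2,G) [55 cells changed]:
GGGGGGG
GGGGGGG
GGGGGGG
GGGGGGG
GGGGGGG
GGGGGGG
GGGGGGG
GGGYGYY
GGGYGGG
After op 2 paint(4,0,K):
GGGGGGG
GGGGGGG
GGGGGGG
GGGGGGG
KGGGGGG
GGGGGGG
GGGGGGG
GGGYGYY
GGGYGGG
After op 3 fill(4,6,W) [58 cells changed]:
WWWWWWW
WWWWWWW
WWWWWWW
WWWWWWW
KWWWWWW
WWWWWWW
WWWWWWW
WWWYWYY
WWWYWWW
After op 4 paint(3,6,K):
WWWWWWW
WWWWWWW
WWWWWWW
WWWWWWK
KWWWWWW
WWWWWWW
WWWWWWW
WWWYWYY
WWWYWWW
After op 5 paint(2,3,G):
WWWWWWW
WWWWWWW
WWWGWWW
WWWWWWK
KWWWWWW
WWWWWWW
WWWWWWW
WWWYWYY
WWWYWWW
After op 6 paint(4,5,K):
WWWWWWW
WWWWWWW
WWWGWWW
WWWWWWK
KWWWWKW
WWWWWWW
WWWWWWW
WWWYWYY
WWWYWWW
After op 7 paint(4,2,R):
WWWWWWW
WWWWWWW
WWWGWWW
WWWWWWK
KWRWWKW
WWWWWWW
WWWWWWW
WWWYWYY
WWWYWWW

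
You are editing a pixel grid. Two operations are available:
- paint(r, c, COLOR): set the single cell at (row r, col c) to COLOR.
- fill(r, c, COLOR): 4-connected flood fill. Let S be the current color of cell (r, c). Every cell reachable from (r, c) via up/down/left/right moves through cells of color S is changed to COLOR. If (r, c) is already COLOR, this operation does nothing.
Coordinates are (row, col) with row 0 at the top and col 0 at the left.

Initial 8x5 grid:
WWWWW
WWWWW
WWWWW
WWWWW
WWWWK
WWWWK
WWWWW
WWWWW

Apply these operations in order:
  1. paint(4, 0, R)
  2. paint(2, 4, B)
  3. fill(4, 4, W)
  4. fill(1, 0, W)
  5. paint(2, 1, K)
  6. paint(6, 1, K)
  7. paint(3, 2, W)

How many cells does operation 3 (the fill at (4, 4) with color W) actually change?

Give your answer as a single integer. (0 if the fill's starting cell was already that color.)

After op 1 paint(4,0,R):
WWWWW
WWWWW
WWWWW
WWWWW
RWWWK
WWWWK
WWWWW
WWWWW
After op 2 paint(2,4,B):
WWWWW
WWWWW
WWWWB
WWWWW
RWWWK
WWWWK
WWWWW
WWWWW
After op 3 fill(4,4,W) [2 cells changed]:
WWWWW
WWWWW
WWWWB
WWWWW
RWWWW
WWWWW
WWWWW
WWWWW

Answer: 2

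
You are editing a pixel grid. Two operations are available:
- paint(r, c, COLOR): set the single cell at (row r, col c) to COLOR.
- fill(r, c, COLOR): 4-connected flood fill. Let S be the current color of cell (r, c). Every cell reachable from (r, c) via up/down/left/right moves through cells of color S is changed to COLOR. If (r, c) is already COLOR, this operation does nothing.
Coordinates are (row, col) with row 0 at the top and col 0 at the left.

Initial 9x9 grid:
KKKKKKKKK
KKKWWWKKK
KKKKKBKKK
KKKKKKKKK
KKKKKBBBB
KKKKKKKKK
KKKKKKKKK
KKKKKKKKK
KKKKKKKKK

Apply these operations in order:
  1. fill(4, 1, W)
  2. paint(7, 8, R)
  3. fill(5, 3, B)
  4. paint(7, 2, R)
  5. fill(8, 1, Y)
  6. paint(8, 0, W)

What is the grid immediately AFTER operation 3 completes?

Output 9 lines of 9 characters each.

Answer: BBBBBBBBB
BBBBBBBBB
BBBBBBBBB
BBBBBBBBB
BBBBBBBBB
BBBBBBBBB
BBBBBBBBB
BBBBBBBBR
BBBBBBBBB

Derivation:
After op 1 fill(4,1,W) [73 cells changed]:
WWWWWWWWW
WWWWWWWWW
WWWWWBWWW
WWWWWWWWW
WWWWWBBBB
WWWWWWWWW
WWWWWWWWW
WWWWWWWWW
WWWWWWWWW
After op 2 paint(7,8,R):
WWWWWWWWW
WWWWWWWWW
WWWWWBWWW
WWWWWWWWW
WWWWWBBBB
WWWWWWWWW
WWWWWWWWW
WWWWWWWWR
WWWWWWWWW
After op 3 fill(5,3,B) [75 cells changed]:
BBBBBBBBB
BBBBBBBBB
BBBBBBBBB
BBBBBBBBB
BBBBBBBBB
BBBBBBBBB
BBBBBBBBB
BBBBBBBBR
BBBBBBBBB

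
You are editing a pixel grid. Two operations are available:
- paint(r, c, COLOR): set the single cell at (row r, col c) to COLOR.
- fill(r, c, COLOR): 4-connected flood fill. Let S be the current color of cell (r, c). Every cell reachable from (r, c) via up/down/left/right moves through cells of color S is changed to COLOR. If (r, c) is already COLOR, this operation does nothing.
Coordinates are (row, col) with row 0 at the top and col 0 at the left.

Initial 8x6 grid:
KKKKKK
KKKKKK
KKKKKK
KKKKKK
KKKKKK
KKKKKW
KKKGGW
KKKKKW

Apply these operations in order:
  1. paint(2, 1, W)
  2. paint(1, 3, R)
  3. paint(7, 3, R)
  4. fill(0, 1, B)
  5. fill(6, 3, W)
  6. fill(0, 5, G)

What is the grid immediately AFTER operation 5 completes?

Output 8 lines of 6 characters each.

After op 1 paint(2,1,W):
KKKKKK
KKKKKK
KWKKKK
KKKKKK
KKKKKK
KKKKKW
KKKGGW
KKKKKW
After op 2 paint(1,3,R):
KKKKKK
KKKRKK
KWKKKK
KKKKKK
KKKKKK
KKKKKW
KKKGGW
KKKKKW
After op 3 paint(7,3,R):
KKKKKK
KKKRKK
KWKKKK
KKKKKK
KKKKKK
KKKKKW
KKKGGW
KKKRKW
After op 4 fill(0,1,B) [39 cells changed]:
BBBBBB
BBBRBB
BWBBBB
BBBBBB
BBBBBB
BBBBBW
BBBGGW
BBBRKW
After op 5 fill(6,3,W) [2 cells changed]:
BBBBBB
BBBRBB
BWBBBB
BBBBBB
BBBBBB
BBBBBW
BBBWWW
BBBRKW

Answer: BBBBBB
BBBRBB
BWBBBB
BBBBBB
BBBBBB
BBBBBW
BBBWWW
BBBRKW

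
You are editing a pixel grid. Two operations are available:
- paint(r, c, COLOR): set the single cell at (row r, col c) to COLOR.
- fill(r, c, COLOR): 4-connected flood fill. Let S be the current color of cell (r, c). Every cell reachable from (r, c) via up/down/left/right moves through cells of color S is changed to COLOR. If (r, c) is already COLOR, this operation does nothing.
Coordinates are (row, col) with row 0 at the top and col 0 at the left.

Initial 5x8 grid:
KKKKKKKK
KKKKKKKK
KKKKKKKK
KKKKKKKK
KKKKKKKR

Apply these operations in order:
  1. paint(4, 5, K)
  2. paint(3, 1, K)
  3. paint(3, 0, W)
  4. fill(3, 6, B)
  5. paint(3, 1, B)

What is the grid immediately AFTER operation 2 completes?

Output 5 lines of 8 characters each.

Answer: KKKKKKKK
KKKKKKKK
KKKKKKKK
KKKKKKKK
KKKKKKKR

Derivation:
After op 1 paint(4,5,K):
KKKKKKKK
KKKKKKKK
KKKKKKKK
KKKKKKKK
KKKKKKKR
After op 2 paint(3,1,K):
KKKKKKKK
KKKKKKKK
KKKKKKKK
KKKKKKKK
KKKKKKKR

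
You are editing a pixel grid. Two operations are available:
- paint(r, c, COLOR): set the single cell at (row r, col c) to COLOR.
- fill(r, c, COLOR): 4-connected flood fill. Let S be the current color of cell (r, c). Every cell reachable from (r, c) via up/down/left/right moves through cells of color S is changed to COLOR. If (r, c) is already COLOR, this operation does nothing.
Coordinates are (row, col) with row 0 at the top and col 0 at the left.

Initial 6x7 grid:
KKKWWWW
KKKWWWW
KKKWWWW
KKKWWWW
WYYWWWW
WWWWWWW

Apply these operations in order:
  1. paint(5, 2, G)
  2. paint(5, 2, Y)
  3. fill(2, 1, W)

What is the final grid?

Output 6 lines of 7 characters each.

After op 1 paint(5,2,G):
KKKWWWW
KKKWWWW
KKKWWWW
KKKWWWW
WYYWWWW
WWGWWWW
After op 2 paint(5,2,Y):
KKKWWWW
KKKWWWW
KKKWWWW
KKKWWWW
WYYWWWW
WWYWWWW
After op 3 fill(2,1,W) [12 cells changed]:
WWWWWWW
WWWWWWW
WWWWWWW
WWWWWWW
WYYWWWW
WWYWWWW

Answer: WWWWWWW
WWWWWWW
WWWWWWW
WWWWWWW
WYYWWWW
WWYWWWW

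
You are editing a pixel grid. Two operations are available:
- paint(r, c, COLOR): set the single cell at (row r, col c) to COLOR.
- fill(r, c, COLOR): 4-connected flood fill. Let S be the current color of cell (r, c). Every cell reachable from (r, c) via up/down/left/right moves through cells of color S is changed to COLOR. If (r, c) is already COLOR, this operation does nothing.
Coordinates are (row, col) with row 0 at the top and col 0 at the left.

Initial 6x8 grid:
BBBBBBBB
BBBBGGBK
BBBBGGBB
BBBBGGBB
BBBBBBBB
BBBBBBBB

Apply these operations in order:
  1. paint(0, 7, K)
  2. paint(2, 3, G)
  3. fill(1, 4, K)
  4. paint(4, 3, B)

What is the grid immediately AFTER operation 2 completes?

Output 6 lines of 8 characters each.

After op 1 paint(0,7,K):
BBBBBBBK
BBBBGGBK
BBBBGGBB
BBBBGGBB
BBBBBBBB
BBBBBBBB
After op 2 paint(2,3,G):
BBBBBBBK
BBBBGGBK
BBBGGGBB
BBBBGGBB
BBBBBBBB
BBBBBBBB

Answer: BBBBBBBK
BBBBGGBK
BBBGGGBB
BBBBGGBB
BBBBBBBB
BBBBBBBB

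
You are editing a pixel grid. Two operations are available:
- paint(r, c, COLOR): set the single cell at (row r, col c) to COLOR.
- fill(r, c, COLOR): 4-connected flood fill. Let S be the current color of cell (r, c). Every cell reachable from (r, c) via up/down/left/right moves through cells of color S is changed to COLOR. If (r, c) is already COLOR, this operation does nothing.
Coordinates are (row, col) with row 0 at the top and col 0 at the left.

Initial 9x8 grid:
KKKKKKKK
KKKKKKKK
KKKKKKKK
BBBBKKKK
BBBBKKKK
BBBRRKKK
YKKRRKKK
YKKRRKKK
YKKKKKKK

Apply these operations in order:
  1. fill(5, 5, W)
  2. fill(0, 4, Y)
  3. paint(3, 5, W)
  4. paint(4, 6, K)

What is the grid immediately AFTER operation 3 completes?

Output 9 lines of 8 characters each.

Answer: YYYYYYYY
YYYYYYYY
YYYYYYYY
BBBBYWYY
BBBBYYYY
BBBRRYYY
YYYRRYYY
YYYRRYYY
YYYYYYYY

Derivation:
After op 1 fill(5,5,W) [52 cells changed]:
WWWWWWWW
WWWWWWWW
WWWWWWWW
BBBBWWWW
BBBBWWWW
BBBRRWWW
YWWRRWWW
YWWRRWWW
YWWWWWWW
After op 2 fill(0,4,Y) [52 cells changed]:
YYYYYYYY
YYYYYYYY
YYYYYYYY
BBBBYYYY
BBBBYYYY
BBBRRYYY
YYYRRYYY
YYYRRYYY
YYYYYYYY
After op 3 paint(3,5,W):
YYYYYYYY
YYYYYYYY
YYYYYYYY
BBBBYWYY
BBBBYYYY
BBBRRYYY
YYYRRYYY
YYYRRYYY
YYYYYYYY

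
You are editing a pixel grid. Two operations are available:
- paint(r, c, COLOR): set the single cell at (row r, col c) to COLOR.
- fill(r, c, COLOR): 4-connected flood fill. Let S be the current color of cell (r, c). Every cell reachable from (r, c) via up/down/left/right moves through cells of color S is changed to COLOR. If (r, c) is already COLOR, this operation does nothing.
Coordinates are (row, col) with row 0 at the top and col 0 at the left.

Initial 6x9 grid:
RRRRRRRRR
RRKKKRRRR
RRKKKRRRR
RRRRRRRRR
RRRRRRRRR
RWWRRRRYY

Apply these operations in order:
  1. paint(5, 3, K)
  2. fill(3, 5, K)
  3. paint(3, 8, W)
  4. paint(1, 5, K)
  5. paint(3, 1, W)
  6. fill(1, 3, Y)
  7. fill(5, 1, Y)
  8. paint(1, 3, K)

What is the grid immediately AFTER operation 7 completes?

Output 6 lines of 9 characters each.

After op 1 paint(5,3,K):
RRRRRRRRR
RRKKKRRRR
RRKKKRRRR
RRRRRRRRR
RRRRRRRRR
RWWKRRRYY
After op 2 fill(3,5,K) [43 cells changed]:
KKKKKKKKK
KKKKKKKKK
KKKKKKKKK
KKKKKKKKK
KKKKKKKKK
KWWKKKKYY
After op 3 paint(3,8,W):
KKKKKKKKK
KKKKKKKKK
KKKKKKKKK
KKKKKKKKW
KKKKKKKKK
KWWKKKKYY
After op 4 paint(1,5,K):
KKKKKKKKK
KKKKKKKKK
KKKKKKKKK
KKKKKKKKW
KKKKKKKKK
KWWKKKKYY
After op 5 paint(3,1,W):
KKKKKKKKK
KKKKKKKKK
KKKKKKKKK
KWKKKKKKW
KKKKKKKKK
KWWKKKKYY
After op 6 fill(1,3,Y) [48 cells changed]:
YYYYYYYYY
YYYYYYYYY
YYYYYYYYY
YWYYYYYYW
YYYYYYYYY
YWWYYYYYY
After op 7 fill(5,1,Y) [2 cells changed]:
YYYYYYYYY
YYYYYYYYY
YYYYYYYYY
YWYYYYYYW
YYYYYYYYY
YYYYYYYYY

Answer: YYYYYYYYY
YYYYYYYYY
YYYYYYYYY
YWYYYYYYW
YYYYYYYYY
YYYYYYYYY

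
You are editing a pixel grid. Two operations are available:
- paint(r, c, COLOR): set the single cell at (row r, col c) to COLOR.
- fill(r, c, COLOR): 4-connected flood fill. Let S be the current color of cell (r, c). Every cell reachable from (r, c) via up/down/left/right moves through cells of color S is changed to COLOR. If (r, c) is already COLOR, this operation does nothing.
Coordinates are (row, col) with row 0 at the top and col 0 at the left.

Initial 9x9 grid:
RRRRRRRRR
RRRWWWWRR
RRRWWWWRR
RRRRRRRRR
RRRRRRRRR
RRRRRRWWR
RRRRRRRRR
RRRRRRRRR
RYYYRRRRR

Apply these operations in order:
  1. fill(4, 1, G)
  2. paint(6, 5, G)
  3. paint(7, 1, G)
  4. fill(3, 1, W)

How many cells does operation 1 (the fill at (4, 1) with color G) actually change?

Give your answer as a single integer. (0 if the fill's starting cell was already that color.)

Answer: 68

Derivation:
After op 1 fill(4,1,G) [68 cells changed]:
GGGGGGGGG
GGGWWWWGG
GGGWWWWGG
GGGGGGGGG
GGGGGGGGG
GGGGGGWWG
GGGGGGGGG
GGGGGGGGG
GYYYGGGGG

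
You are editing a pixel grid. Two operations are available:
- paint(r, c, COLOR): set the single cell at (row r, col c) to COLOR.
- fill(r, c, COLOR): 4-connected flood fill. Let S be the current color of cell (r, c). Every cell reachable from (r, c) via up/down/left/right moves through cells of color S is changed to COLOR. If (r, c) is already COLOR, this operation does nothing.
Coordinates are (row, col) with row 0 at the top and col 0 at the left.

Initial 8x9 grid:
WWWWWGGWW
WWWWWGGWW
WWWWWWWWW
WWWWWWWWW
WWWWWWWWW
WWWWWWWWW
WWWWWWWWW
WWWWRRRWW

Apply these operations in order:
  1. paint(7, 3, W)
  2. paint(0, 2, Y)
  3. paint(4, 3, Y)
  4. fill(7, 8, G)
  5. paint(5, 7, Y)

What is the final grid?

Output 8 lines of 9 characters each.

After op 1 paint(7,3,W):
WWWWWGGWW
WWWWWGGWW
WWWWWWWWW
WWWWWWWWW
WWWWWWWWW
WWWWWWWWW
WWWWWWWWW
WWWWRRRWW
After op 2 paint(0,2,Y):
WWYWWGGWW
WWWWWGGWW
WWWWWWWWW
WWWWWWWWW
WWWWWWWWW
WWWWWWWWW
WWWWWWWWW
WWWWRRRWW
After op 3 paint(4,3,Y):
WWYWWGGWW
WWWWWGGWW
WWWWWWWWW
WWWWWWWWW
WWWYWWWWW
WWWWWWWWW
WWWWWWWWW
WWWWRRRWW
After op 4 fill(7,8,G) [63 cells changed]:
GGYGGGGGG
GGGGGGGGG
GGGGGGGGG
GGGGGGGGG
GGGYGGGGG
GGGGGGGGG
GGGGGGGGG
GGGGRRRGG
After op 5 paint(5,7,Y):
GGYGGGGGG
GGGGGGGGG
GGGGGGGGG
GGGGGGGGG
GGGYGGGGG
GGGGGGGYG
GGGGGGGGG
GGGGRRRGG

Answer: GGYGGGGGG
GGGGGGGGG
GGGGGGGGG
GGGGGGGGG
GGGYGGGGG
GGGGGGGYG
GGGGGGGGG
GGGGRRRGG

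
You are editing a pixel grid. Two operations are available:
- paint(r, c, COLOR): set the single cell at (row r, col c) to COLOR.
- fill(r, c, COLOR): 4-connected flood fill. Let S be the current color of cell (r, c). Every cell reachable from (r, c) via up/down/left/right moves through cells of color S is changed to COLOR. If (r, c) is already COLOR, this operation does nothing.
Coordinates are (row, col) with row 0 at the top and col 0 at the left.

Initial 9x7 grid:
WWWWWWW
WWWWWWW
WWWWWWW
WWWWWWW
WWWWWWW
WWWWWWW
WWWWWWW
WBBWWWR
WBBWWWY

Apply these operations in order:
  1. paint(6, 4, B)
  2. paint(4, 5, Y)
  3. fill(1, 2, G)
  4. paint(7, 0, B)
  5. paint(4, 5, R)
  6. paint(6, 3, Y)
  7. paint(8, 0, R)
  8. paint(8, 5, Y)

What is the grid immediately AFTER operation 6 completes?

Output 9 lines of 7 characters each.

After op 1 paint(6,4,B):
WWWWWWW
WWWWWWW
WWWWWWW
WWWWWWW
WWWWWWW
WWWWWWW
WWWWBWW
WBBWWWR
WBBWWWY
After op 2 paint(4,5,Y):
WWWWWWW
WWWWWWW
WWWWWWW
WWWWWWW
WWWWWYW
WWWWWWW
WWWWBWW
WBBWWWR
WBBWWWY
After op 3 fill(1,2,G) [55 cells changed]:
GGGGGGG
GGGGGGG
GGGGGGG
GGGGGGG
GGGGGYG
GGGGGGG
GGGGBGG
GBBGGGR
GBBGGGY
After op 4 paint(7,0,B):
GGGGGGG
GGGGGGG
GGGGGGG
GGGGGGG
GGGGGYG
GGGGGGG
GGGGBGG
BBBGGGR
GBBGGGY
After op 5 paint(4,5,R):
GGGGGGG
GGGGGGG
GGGGGGG
GGGGGGG
GGGGGRG
GGGGGGG
GGGGBGG
BBBGGGR
GBBGGGY
After op 6 paint(6,3,Y):
GGGGGGG
GGGGGGG
GGGGGGG
GGGGGGG
GGGGGRG
GGGGGGG
GGGYBGG
BBBGGGR
GBBGGGY

Answer: GGGGGGG
GGGGGGG
GGGGGGG
GGGGGGG
GGGGGRG
GGGGGGG
GGGYBGG
BBBGGGR
GBBGGGY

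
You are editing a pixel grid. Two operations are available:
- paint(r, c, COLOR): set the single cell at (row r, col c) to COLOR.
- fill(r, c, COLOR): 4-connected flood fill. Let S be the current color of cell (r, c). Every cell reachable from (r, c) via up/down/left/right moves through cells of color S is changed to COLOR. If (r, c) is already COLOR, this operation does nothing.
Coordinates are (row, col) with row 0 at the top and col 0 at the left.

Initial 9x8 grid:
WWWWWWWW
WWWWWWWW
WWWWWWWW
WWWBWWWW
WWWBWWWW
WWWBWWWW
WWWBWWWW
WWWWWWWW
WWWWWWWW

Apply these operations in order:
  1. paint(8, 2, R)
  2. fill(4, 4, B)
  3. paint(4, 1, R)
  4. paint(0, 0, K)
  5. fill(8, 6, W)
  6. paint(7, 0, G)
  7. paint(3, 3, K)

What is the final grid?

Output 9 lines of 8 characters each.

After op 1 paint(8,2,R):
WWWWWWWW
WWWWWWWW
WWWWWWWW
WWWBWWWW
WWWBWWWW
WWWBWWWW
WWWBWWWW
WWWWWWWW
WWRWWWWW
After op 2 fill(4,4,B) [67 cells changed]:
BBBBBBBB
BBBBBBBB
BBBBBBBB
BBBBBBBB
BBBBBBBB
BBBBBBBB
BBBBBBBB
BBBBBBBB
BBRBBBBB
After op 3 paint(4,1,R):
BBBBBBBB
BBBBBBBB
BBBBBBBB
BBBBBBBB
BRBBBBBB
BBBBBBBB
BBBBBBBB
BBBBBBBB
BBRBBBBB
After op 4 paint(0,0,K):
KBBBBBBB
BBBBBBBB
BBBBBBBB
BBBBBBBB
BRBBBBBB
BBBBBBBB
BBBBBBBB
BBBBBBBB
BBRBBBBB
After op 5 fill(8,6,W) [69 cells changed]:
KWWWWWWW
WWWWWWWW
WWWWWWWW
WWWWWWWW
WRWWWWWW
WWWWWWWW
WWWWWWWW
WWWWWWWW
WWRWWWWW
After op 6 paint(7,0,G):
KWWWWWWW
WWWWWWWW
WWWWWWWW
WWWWWWWW
WRWWWWWW
WWWWWWWW
WWWWWWWW
GWWWWWWW
WWRWWWWW
After op 7 paint(3,3,K):
KWWWWWWW
WWWWWWWW
WWWWWWWW
WWWKWWWW
WRWWWWWW
WWWWWWWW
WWWWWWWW
GWWWWWWW
WWRWWWWW

Answer: KWWWWWWW
WWWWWWWW
WWWWWWWW
WWWKWWWW
WRWWWWWW
WWWWWWWW
WWWWWWWW
GWWWWWWW
WWRWWWWW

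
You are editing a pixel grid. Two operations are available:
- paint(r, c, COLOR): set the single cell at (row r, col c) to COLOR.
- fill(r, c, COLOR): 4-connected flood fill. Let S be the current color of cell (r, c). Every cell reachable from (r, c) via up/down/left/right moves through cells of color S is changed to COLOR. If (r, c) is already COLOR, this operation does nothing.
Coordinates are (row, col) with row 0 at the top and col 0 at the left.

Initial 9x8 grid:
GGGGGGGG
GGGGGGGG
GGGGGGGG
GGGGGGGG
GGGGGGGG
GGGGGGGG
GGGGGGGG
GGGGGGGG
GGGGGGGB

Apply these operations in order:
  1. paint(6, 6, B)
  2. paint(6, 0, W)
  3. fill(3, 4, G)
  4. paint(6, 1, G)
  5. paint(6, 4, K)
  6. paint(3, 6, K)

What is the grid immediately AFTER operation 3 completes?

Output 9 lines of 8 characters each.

After op 1 paint(6,6,B):
GGGGGGGG
GGGGGGGG
GGGGGGGG
GGGGGGGG
GGGGGGGG
GGGGGGGG
GGGGGGBG
GGGGGGGG
GGGGGGGB
After op 2 paint(6,0,W):
GGGGGGGG
GGGGGGGG
GGGGGGGG
GGGGGGGG
GGGGGGGG
GGGGGGGG
WGGGGGBG
GGGGGGGG
GGGGGGGB
After op 3 fill(3,4,G) [0 cells changed]:
GGGGGGGG
GGGGGGGG
GGGGGGGG
GGGGGGGG
GGGGGGGG
GGGGGGGG
WGGGGGBG
GGGGGGGG
GGGGGGGB

Answer: GGGGGGGG
GGGGGGGG
GGGGGGGG
GGGGGGGG
GGGGGGGG
GGGGGGGG
WGGGGGBG
GGGGGGGG
GGGGGGGB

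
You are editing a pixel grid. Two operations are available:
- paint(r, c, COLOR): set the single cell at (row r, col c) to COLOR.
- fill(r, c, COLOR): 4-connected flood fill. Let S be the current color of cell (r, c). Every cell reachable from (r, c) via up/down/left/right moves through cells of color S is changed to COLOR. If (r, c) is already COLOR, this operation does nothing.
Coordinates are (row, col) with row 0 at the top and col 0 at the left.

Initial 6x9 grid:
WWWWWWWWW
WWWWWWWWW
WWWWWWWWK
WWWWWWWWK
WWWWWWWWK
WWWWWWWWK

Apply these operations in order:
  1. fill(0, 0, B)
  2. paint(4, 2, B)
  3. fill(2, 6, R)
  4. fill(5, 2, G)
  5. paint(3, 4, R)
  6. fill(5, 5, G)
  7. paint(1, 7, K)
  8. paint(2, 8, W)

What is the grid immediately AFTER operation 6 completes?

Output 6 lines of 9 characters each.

After op 1 fill(0,0,B) [50 cells changed]:
BBBBBBBBB
BBBBBBBBB
BBBBBBBBK
BBBBBBBBK
BBBBBBBBK
BBBBBBBBK
After op 2 paint(4,2,B):
BBBBBBBBB
BBBBBBBBB
BBBBBBBBK
BBBBBBBBK
BBBBBBBBK
BBBBBBBBK
After op 3 fill(2,6,R) [50 cells changed]:
RRRRRRRRR
RRRRRRRRR
RRRRRRRRK
RRRRRRRRK
RRRRRRRRK
RRRRRRRRK
After op 4 fill(5,2,G) [50 cells changed]:
GGGGGGGGG
GGGGGGGGG
GGGGGGGGK
GGGGGGGGK
GGGGGGGGK
GGGGGGGGK
After op 5 paint(3,4,R):
GGGGGGGGG
GGGGGGGGG
GGGGGGGGK
GGGGRGGGK
GGGGGGGGK
GGGGGGGGK
After op 6 fill(5,5,G) [0 cells changed]:
GGGGGGGGG
GGGGGGGGG
GGGGGGGGK
GGGGRGGGK
GGGGGGGGK
GGGGGGGGK

Answer: GGGGGGGGG
GGGGGGGGG
GGGGGGGGK
GGGGRGGGK
GGGGGGGGK
GGGGGGGGK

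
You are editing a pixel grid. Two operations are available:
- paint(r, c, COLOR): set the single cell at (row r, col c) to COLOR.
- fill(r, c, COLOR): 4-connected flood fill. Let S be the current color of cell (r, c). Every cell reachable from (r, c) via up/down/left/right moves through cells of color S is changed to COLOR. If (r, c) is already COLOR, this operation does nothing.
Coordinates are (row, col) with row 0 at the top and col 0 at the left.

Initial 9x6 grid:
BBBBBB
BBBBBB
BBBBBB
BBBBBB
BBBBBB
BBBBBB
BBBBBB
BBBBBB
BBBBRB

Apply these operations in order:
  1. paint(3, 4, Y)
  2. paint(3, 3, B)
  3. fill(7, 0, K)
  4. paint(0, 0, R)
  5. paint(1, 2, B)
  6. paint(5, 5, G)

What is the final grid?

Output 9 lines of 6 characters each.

After op 1 paint(3,4,Y):
BBBBBB
BBBBBB
BBBBBB
BBBBYB
BBBBBB
BBBBBB
BBBBBB
BBBBBB
BBBBRB
After op 2 paint(3,3,B):
BBBBBB
BBBBBB
BBBBBB
BBBBYB
BBBBBB
BBBBBB
BBBBBB
BBBBBB
BBBBRB
After op 3 fill(7,0,K) [52 cells changed]:
KKKKKK
KKKKKK
KKKKKK
KKKKYK
KKKKKK
KKKKKK
KKKKKK
KKKKKK
KKKKRK
After op 4 paint(0,0,R):
RKKKKK
KKKKKK
KKKKKK
KKKKYK
KKKKKK
KKKKKK
KKKKKK
KKKKKK
KKKKRK
After op 5 paint(1,2,B):
RKKKKK
KKBKKK
KKKKKK
KKKKYK
KKKKKK
KKKKKK
KKKKKK
KKKKKK
KKKKRK
After op 6 paint(5,5,G):
RKKKKK
KKBKKK
KKKKKK
KKKKYK
KKKKKK
KKKKKG
KKKKKK
KKKKKK
KKKKRK

Answer: RKKKKK
KKBKKK
KKKKKK
KKKKYK
KKKKKK
KKKKKG
KKKKKK
KKKKKK
KKKKRK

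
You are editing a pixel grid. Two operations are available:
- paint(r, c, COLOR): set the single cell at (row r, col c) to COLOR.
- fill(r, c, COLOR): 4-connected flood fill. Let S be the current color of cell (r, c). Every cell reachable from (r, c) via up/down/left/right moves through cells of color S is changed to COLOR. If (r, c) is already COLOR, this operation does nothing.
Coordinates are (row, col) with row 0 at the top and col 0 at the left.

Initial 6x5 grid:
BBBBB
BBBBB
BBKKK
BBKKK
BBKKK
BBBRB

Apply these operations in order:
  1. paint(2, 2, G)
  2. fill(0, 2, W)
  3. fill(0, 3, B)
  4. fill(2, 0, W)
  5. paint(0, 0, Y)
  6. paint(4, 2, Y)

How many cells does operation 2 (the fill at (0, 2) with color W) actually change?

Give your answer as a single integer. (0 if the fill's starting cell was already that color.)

After op 1 paint(2,2,G):
BBBBB
BBBBB
BBGKK
BBKKK
BBKKK
BBBRB
After op 2 fill(0,2,W) [19 cells changed]:
WWWWW
WWWWW
WWGKK
WWKKK
WWKKK
WWWRB

Answer: 19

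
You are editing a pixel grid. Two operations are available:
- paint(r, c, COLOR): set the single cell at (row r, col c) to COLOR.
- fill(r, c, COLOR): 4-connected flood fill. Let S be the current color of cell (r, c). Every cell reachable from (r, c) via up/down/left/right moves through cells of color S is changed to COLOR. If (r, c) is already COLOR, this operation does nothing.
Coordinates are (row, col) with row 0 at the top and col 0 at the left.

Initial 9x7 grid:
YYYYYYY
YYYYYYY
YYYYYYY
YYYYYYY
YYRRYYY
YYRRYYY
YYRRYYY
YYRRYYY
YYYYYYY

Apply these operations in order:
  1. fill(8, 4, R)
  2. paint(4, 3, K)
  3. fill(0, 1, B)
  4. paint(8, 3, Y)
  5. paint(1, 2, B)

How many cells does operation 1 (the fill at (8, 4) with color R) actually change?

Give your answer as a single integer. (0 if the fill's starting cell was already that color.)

After op 1 fill(8,4,R) [55 cells changed]:
RRRRRRR
RRRRRRR
RRRRRRR
RRRRRRR
RRRRRRR
RRRRRRR
RRRRRRR
RRRRRRR
RRRRRRR

Answer: 55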